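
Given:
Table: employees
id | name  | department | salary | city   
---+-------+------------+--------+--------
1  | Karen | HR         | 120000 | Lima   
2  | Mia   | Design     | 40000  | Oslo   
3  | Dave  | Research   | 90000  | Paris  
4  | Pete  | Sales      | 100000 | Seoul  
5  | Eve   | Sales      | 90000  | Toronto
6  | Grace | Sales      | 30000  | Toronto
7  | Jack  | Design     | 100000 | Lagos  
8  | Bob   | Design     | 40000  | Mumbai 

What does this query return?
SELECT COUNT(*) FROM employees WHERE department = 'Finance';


Counting rows where department = 'Finance'


0


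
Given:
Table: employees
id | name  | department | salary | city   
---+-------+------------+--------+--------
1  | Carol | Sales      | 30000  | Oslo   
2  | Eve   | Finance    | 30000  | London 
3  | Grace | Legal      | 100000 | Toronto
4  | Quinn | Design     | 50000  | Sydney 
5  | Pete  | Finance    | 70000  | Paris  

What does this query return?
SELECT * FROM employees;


SELECT * returns all 5 rows with all columns

5 rows:
1, Carol, Sales, 30000, Oslo
2, Eve, Finance, 30000, London
3, Grace, Legal, 100000, Toronto
4, Quinn, Design, 50000, Sydney
5, Pete, Finance, 70000, Paris


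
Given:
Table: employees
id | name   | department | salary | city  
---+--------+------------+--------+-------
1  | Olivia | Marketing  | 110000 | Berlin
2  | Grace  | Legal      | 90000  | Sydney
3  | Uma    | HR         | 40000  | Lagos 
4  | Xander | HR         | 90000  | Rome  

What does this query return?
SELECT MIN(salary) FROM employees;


Salaries: 110000, 90000, 40000, 90000
MIN = 40000

40000


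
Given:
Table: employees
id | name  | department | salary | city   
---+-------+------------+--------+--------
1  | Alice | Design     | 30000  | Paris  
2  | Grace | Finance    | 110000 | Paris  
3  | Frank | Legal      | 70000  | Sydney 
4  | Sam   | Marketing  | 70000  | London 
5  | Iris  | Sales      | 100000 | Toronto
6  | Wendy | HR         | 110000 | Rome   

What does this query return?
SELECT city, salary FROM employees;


Projecting columns: city, salary

6 rows:
Paris, 30000
Paris, 110000
Sydney, 70000
London, 70000
Toronto, 100000
Rome, 110000


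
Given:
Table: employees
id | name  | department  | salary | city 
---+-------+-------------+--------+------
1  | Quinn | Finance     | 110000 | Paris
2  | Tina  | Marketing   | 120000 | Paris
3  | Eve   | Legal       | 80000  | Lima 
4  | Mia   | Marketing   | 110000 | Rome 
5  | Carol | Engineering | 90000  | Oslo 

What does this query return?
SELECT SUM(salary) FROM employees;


SUM(salary) = 110000 + 120000 + 80000 + 110000 + 90000 = 510000

510000


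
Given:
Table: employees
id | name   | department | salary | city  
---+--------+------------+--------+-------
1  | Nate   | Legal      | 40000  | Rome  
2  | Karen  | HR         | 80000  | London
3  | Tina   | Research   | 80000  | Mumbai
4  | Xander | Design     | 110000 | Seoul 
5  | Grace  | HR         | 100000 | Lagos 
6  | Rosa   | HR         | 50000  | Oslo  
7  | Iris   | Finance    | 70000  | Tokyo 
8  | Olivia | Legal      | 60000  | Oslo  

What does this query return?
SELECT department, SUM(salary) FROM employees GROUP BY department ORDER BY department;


Summing salary within each department:
  Design: 110000 = 110000
  Finance: 70000 = 70000
  HR: 80000 + 100000 + 50000 = 230000
  Legal: 40000 + 60000 = 100000
  Research: 80000 = 80000


5 groups:
Design, 110000
Finance, 70000
HR, 230000
Legal, 100000
Research, 80000


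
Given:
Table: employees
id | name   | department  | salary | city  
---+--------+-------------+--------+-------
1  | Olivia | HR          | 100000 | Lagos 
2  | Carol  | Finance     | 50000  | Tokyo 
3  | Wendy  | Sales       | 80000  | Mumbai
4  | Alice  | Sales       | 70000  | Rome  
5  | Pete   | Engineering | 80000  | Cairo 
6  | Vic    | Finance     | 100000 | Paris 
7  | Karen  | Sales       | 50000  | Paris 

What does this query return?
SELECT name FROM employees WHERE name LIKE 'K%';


LIKE 'K%' matches names starting with 'K'
Matching: 1

1 rows:
Karen


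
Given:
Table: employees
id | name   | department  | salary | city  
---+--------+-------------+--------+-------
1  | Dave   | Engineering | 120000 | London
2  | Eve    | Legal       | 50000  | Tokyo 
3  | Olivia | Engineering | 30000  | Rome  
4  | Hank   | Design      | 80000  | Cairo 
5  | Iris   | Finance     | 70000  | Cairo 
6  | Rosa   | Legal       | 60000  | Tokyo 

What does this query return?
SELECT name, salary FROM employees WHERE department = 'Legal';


Filtering: department = 'Legal'
Matching rows: 2

2 rows:
Eve, 50000
Rosa, 60000


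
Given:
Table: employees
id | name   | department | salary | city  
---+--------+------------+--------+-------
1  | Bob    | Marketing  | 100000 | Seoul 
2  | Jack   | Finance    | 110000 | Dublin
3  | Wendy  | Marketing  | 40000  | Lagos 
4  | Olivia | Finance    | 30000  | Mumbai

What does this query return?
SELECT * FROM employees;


SELECT * returns all 4 rows with all columns

4 rows:
1, Bob, Marketing, 100000, Seoul
2, Jack, Finance, 110000, Dublin
3, Wendy, Marketing, 40000, Lagos
4, Olivia, Finance, 30000, Mumbai


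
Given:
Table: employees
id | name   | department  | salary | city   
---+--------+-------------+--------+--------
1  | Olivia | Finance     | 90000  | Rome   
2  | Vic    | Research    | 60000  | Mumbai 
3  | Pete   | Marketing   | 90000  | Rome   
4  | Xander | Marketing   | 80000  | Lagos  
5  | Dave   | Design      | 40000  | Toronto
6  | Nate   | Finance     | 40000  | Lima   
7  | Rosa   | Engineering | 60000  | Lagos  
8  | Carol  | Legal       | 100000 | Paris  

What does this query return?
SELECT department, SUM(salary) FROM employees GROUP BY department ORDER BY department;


Summing salary within each department:
  Design: 40000 = 40000
  Engineering: 60000 = 60000
  Finance: 90000 + 40000 = 130000
  Legal: 100000 = 100000
  Marketing: 90000 + 80000 = 170000
  Research: 60000 = 60000


6 groups:
Design, 40000
Engineering, 60000
Finance, 130000
Legal, 100000
Marketing, 170000
Research, 60000


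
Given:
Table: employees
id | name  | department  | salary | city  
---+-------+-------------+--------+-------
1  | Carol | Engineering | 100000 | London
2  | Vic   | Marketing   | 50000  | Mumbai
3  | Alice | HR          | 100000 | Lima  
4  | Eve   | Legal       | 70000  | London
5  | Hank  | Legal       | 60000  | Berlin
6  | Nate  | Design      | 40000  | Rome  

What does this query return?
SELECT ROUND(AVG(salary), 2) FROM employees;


SUM(salary) = 420000
COUNT = 6
ROUND(AVG, 2) = ROUND(420000 / 6, 2) = 70000.0

70000.0


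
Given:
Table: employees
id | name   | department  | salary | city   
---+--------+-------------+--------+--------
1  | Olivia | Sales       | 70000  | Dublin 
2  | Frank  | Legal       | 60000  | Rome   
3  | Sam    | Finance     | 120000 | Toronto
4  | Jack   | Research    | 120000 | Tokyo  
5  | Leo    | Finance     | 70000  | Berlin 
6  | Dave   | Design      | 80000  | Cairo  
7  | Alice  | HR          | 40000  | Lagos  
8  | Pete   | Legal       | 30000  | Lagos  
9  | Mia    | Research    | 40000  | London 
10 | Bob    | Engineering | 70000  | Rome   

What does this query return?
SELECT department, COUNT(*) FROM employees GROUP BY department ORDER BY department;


Assigning each row to its department group:
  Olivia -> Sales
  Frank -> Legal
  Sam -> Finance
  Jack -> Research
  Leo -> Finance
  Dave -> Design
  Alice -> HR
  Pete -> Legal
  Mia -> Research
  Bob -> Engineering


7 groups:
Design, 1
Engineering, 1
Finance, 2
HR, 1
Legal, 2
Research, 2
Sales, 1


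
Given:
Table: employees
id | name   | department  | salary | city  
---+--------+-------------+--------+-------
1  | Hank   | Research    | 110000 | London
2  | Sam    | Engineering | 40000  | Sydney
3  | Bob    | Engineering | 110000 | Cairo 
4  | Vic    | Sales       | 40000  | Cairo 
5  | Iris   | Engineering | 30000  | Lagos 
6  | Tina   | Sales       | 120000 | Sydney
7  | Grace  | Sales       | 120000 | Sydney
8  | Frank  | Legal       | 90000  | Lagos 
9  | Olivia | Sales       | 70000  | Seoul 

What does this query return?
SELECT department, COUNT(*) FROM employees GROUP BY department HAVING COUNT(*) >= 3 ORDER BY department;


Groups with count >= 3:
  Engineering: 3 -> PASS
  Sales: 4 -> PASS
  Legal: 1 -> filtered out
  Research: 1 -> filtered out


2 groups:
Engineering, 3
Sales, 4


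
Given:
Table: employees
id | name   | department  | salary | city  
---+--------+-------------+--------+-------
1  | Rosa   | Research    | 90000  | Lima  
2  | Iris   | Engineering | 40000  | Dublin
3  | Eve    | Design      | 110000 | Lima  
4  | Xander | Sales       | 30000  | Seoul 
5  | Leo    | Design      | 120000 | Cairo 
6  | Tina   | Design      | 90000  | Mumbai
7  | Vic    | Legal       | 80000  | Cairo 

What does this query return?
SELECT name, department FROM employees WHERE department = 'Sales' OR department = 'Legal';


Filtering: department = 'Sales' OR 'Legal'
Matching: 2 rows

2 rows:
Xander, Sales
Vic, Legal


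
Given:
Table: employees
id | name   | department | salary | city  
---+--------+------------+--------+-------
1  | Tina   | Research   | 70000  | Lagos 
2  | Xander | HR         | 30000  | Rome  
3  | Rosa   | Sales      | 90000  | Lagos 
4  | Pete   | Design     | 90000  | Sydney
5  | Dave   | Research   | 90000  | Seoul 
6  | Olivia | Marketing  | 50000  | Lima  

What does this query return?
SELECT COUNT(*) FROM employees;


COUNT(*) counts all rows

6


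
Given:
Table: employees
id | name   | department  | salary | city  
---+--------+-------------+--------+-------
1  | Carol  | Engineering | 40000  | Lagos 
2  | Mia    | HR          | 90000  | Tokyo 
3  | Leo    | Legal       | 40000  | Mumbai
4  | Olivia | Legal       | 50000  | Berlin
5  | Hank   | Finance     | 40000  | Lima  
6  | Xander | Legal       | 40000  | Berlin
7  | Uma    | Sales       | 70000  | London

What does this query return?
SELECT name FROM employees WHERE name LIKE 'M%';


LIKE 'M%' matches names starting with 'M'
Matching: 1

1 rows:
Mia


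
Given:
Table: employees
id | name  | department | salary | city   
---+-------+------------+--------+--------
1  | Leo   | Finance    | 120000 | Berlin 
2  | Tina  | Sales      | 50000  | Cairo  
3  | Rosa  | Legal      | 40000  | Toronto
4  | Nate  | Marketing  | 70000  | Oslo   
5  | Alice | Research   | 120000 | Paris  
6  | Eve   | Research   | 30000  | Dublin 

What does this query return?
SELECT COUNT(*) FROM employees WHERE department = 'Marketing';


Counting rows where department = 'Marketing'
  Nate -> MATCH


1


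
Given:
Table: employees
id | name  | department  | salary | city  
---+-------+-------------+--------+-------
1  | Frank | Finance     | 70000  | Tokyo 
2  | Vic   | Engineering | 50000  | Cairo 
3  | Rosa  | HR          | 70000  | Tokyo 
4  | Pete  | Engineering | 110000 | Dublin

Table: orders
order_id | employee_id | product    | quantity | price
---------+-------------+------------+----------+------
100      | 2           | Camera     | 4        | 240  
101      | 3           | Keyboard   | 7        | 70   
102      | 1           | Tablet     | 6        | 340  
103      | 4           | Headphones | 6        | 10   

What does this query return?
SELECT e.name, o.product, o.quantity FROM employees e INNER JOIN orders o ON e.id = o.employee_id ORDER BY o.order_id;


Joining employees.id = orders.employee_id:
  employee Vic (id=2) -> order Camera
  employee Rosa (id=3) -> order Keyboard
  employee Frank (id=1) -> order Tablet
  employee Pete (id=4) -> order Headphones


4 rows:
Vic, Camera, 4
Rosa, Keyboard, 7
Frank, Tablet, 6
Pete, Headphones, 6


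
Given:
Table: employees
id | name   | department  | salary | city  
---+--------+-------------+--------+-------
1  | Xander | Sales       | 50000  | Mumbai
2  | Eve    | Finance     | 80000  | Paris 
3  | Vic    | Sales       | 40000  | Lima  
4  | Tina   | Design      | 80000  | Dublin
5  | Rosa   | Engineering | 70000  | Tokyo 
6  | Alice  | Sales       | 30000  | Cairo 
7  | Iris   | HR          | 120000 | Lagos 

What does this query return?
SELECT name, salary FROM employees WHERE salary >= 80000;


Filtering: salary >= 80000
Matching: 3 rows

3 rows:
Eve, 80000
Tina, 80000
Iris, 120000


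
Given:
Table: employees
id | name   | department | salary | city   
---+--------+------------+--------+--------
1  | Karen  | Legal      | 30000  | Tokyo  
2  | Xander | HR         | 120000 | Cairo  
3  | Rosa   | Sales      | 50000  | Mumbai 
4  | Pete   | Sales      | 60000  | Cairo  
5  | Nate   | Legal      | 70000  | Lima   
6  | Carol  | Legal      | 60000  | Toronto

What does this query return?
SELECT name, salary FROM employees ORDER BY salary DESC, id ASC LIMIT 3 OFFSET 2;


Sort by salary DESC (id ASC tiebreak), then skip 2 and take 3
Rows 3 through 5

3 rows:
Pete, 60000
Carol, 60000
Rosa, 50000


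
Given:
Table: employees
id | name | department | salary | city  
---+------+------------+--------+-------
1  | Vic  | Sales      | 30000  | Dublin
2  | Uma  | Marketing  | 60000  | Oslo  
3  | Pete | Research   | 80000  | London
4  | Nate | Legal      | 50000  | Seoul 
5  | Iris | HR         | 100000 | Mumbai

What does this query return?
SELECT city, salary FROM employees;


Projecting columns: city, salary

5 rows:
Dublin, 30000
Oslo, 60000
London, 80000
Seoul, 50000
Mumbai, 100000


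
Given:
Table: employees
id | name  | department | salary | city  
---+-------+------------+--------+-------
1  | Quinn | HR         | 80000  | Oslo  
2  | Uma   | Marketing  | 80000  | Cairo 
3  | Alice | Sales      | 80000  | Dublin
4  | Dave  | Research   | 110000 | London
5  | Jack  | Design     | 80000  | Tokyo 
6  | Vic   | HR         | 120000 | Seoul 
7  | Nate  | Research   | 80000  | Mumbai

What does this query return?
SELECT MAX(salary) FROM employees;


Salaries: 80000, 80000, 80000, 110000, 80000, 120000, 80000
MAX = 120000

120000


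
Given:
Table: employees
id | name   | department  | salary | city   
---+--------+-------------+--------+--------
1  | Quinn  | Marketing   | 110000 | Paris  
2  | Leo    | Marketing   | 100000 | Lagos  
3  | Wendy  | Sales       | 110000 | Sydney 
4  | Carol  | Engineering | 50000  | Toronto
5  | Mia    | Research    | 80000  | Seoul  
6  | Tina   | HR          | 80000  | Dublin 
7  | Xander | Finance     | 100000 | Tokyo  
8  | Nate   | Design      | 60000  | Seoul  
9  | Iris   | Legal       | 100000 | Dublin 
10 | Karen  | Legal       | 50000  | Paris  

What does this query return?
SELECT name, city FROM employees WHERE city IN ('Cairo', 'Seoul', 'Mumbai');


Filtering: city IN ('Cairo', 'Seoul', 'Mumbai')
Matching: 2 rows

2 rows:
Mia, Seoul
Nate, Seoul


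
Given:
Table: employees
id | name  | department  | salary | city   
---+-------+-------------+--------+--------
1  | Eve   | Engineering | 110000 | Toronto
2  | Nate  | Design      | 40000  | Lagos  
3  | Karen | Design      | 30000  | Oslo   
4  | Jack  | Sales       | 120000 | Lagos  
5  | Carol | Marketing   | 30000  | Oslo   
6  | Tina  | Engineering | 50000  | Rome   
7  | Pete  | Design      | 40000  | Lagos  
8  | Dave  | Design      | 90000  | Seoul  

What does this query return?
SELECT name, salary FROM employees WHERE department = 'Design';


Filtering: department = 'Design'
Matching rows: 4

4 rows:
Nate, 40000
Karen, 30000
Pete, 40000
Dave, 90000


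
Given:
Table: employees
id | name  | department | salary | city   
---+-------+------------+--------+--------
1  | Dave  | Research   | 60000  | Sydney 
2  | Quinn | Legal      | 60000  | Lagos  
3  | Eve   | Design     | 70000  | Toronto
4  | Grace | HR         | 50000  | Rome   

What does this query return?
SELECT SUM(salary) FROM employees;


SUM(salary) = 60000 + 60000 + 70000 + 50000 = 240000

240000


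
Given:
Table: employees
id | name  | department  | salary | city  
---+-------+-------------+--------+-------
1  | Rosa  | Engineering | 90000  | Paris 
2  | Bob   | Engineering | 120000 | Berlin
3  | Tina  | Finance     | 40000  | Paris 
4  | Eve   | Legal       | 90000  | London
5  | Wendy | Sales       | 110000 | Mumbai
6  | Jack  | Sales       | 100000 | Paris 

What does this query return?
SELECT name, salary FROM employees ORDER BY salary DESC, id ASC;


Sorting by salary DESC, then id ASC for ties

6 rows:
Bob, 120000
Wendy, 110000
Jack, 100000
Rosa, 90000
Eve, 90000
Tina, 40000


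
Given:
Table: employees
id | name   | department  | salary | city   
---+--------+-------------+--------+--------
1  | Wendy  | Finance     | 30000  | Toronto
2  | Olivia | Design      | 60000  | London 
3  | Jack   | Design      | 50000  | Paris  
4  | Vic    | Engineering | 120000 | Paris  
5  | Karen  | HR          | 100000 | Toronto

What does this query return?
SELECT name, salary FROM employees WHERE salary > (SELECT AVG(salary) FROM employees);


Subquery: AVG(salary) = 72000.0
Filtering: salary > 72000.0
  Vic (120000) -> MATCH
  Karen (100000) -> MATCH


2 rows:
Vic, 120000
Karen, 100000


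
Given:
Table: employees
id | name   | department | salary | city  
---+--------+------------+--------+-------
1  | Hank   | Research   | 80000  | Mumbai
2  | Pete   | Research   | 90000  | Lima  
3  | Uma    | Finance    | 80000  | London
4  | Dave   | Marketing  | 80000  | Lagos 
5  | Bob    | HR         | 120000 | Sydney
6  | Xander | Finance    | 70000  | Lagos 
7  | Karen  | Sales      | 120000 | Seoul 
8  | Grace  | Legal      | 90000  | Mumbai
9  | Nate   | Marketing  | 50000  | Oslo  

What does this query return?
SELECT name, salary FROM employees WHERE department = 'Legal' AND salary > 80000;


Filtering: department = 'Legal' AND salary > 80000
Matching: 1 rows

1 rows:
Grace, 90000


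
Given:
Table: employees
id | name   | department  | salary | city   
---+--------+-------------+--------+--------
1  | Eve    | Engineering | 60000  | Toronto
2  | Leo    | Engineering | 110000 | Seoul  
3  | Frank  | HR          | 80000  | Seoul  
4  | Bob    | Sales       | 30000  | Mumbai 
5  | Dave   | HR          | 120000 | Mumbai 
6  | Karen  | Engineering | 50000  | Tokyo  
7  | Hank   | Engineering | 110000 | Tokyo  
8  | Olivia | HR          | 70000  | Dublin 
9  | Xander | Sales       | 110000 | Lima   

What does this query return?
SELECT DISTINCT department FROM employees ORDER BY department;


All 'department' values (row order): Engineering, Engineering, HR, Sales, HR, Engineering, Engineering, HR, Sales
Removing duplicates leaves 3 unique value(s).

3 values:
Engineering
HR
Sales


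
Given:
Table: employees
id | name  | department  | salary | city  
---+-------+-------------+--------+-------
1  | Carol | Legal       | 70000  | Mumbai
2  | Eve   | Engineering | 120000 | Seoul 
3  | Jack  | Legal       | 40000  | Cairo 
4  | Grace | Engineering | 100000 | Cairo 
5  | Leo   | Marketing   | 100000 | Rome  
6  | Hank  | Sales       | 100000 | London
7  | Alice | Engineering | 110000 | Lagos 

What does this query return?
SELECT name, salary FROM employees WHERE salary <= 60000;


Filtering: salary <= 60000
Matching: 1 rows

1 rows:
Jack, 40000


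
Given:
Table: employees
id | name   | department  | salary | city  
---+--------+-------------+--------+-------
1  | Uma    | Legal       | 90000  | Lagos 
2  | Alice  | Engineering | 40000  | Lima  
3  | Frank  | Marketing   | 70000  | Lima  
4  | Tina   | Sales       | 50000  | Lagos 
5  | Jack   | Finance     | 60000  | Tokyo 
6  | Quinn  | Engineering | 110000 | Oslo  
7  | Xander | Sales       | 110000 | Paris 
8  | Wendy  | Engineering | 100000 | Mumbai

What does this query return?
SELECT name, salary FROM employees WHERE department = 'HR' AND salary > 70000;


Filtering: department = 'HR' AND salary > 70000
Matching: 0 rows

Empty result set (0 rows)


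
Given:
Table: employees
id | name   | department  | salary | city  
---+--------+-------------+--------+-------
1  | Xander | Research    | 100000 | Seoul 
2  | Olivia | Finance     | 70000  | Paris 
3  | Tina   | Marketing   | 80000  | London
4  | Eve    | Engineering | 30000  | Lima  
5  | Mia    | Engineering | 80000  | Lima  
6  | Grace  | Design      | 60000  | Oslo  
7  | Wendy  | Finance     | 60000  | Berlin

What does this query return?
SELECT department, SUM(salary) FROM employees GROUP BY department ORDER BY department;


Summing salary within each department:
  Design: 60000 = 60000
  Engineering: 30000 + 80000 = 110000
  Finance: 70000 + 60000 = 130000
  Marketing: 80000 = 80000
  Research: 100000 = 100000


5 groups:
Design, 60000
Engineering, 110000
Finance, 130000
Marketing, 80000
Research, 100000


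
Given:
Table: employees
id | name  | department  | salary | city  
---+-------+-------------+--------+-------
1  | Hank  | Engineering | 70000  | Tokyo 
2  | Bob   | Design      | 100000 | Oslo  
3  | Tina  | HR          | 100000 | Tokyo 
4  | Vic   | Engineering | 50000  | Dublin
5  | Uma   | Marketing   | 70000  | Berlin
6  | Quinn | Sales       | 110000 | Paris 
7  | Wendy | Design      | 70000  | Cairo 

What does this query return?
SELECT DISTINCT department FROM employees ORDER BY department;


All 'department' values (row order): Engineering, Design, HR, Engineering, Marketing, Sales, Design
Removing duplicates leaves 5 unique value(s).

5 values:
Design
Engineering
HR
Marketing
Sales


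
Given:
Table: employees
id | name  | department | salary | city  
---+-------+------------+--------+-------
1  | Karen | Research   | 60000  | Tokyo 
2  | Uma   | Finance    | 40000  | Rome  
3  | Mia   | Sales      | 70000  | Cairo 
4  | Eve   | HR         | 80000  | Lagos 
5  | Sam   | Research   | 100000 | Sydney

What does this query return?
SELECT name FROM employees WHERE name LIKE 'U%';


LIKE 'U%' matches names starting with 'U'
Matching: 1

1 rows:
Uma


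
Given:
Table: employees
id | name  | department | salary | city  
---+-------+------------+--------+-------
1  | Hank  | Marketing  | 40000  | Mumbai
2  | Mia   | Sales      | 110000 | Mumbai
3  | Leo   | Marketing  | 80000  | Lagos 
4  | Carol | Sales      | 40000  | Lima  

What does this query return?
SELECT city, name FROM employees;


Projecting columns: city, name

4 rows:
Mumbai, Hank
Mumbai, Mia
Lagos, Leo
Lima, Carol


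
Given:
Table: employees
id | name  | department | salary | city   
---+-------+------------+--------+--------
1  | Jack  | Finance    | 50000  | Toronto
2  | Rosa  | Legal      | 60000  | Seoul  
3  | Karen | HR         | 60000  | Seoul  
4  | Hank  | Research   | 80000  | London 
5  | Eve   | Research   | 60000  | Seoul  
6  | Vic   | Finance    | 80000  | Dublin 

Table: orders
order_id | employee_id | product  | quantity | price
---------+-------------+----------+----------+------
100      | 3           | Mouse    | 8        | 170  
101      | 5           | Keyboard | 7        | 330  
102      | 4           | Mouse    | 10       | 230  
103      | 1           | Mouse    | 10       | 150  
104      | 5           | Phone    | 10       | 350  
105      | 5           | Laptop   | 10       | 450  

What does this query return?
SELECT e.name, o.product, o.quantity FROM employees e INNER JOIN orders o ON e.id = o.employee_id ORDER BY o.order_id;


Joining employees.id = orders.employee_id:
  employee Karen (id=3) -> order Mouse
  employee Eve (id=5) -> order Keyboard
  employee Hank (id=4) -> order Mouse
  employee Jack (id=1) -> order Mouse
  employee Eve (id=5) -> order Phone
  employee Eve (id=5) -> order Laptop


6 rows:
Karen, Mouse, 8
Eve, Keyboard, 7
Hank, Mouse, 10
Jack, Mouse, 10
Eve, Phone, 10
Eve, Laptop, 10


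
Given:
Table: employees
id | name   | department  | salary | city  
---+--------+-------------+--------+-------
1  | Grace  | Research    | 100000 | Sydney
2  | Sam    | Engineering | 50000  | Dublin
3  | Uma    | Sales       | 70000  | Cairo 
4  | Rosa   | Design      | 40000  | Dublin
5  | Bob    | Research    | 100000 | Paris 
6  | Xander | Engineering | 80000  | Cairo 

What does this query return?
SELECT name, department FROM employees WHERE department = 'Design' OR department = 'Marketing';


Filtering: department = 'Design' OR 'Marketing'
Matching: 1 rows

1 rows:
Rosa, Design


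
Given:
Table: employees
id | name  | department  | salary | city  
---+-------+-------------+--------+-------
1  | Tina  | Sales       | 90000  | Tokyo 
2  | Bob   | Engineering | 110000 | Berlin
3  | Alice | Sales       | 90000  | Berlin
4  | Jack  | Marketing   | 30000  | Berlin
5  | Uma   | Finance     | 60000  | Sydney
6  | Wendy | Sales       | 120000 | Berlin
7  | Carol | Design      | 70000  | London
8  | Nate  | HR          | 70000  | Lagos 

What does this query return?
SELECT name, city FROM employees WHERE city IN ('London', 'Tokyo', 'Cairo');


Filtering: city IN ('London', 'Tokyo', 'Cairo')
Matching: 2 rows

2 rows:
Tina, Tokyo
Carol, London


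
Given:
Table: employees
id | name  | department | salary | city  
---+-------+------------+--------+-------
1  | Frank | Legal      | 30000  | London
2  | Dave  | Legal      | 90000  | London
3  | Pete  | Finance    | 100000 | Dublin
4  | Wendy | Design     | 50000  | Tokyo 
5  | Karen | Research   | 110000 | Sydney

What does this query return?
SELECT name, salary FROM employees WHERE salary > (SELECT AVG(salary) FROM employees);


Subquery: AVG(salary) = 76000.0
Filtering: salary > 76000.0
  Dave (90000) -> MATCH
  Pete (100000) -> MATCH
  Karen (110000) -> MATCH


3 rows:
Dave, 90000
Pete, 100000
Karen, 110000


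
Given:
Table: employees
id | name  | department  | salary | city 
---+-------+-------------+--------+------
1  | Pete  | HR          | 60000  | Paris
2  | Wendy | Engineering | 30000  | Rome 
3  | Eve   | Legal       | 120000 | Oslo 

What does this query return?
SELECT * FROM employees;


SELECT * returns all 3 rows with all columns

3 rows:
1, Pete, HR, 60000, Paris
2, Wendy, Engineering, 30000, Rome
3, Eve, Legal, 120000, Oslo


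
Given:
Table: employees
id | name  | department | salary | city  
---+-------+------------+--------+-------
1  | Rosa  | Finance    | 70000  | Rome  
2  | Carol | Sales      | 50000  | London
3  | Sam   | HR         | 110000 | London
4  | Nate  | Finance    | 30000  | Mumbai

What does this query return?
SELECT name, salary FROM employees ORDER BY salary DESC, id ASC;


Sorting by salary DESC, then id ASC for ties

4 rows:
Sam, 110000
Rosa, 70000
Carol, 50000
Nate, 30000


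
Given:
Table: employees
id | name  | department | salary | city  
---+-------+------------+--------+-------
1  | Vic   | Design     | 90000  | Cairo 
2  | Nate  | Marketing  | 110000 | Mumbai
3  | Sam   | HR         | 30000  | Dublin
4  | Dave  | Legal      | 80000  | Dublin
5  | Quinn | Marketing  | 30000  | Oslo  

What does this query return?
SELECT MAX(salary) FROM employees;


Salaries: 90000, 110000, 30000, 80000, 30000
MAX = 110000

110000


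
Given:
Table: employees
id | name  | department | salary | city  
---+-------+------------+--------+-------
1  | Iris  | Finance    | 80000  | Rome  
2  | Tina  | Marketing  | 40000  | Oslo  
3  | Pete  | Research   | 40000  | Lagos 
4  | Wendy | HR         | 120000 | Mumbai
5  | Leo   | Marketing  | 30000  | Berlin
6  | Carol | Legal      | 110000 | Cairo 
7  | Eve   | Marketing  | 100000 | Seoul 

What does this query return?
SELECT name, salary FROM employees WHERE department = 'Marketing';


Filtering: department = 'Marketing'
Matching rows: 3

3 rows:
Tina, 40000
Leo, 30000
Eve, 100000


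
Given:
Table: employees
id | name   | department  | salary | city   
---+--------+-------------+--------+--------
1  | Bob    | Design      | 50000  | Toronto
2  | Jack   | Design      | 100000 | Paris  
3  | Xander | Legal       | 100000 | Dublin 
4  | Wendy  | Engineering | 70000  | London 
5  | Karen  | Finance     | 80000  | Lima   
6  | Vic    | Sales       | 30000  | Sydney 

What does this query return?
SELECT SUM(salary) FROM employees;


SUM(salary) = 50000 + 100000 + 100000 + 70000 + 80000 + 30000 = 430000

430000


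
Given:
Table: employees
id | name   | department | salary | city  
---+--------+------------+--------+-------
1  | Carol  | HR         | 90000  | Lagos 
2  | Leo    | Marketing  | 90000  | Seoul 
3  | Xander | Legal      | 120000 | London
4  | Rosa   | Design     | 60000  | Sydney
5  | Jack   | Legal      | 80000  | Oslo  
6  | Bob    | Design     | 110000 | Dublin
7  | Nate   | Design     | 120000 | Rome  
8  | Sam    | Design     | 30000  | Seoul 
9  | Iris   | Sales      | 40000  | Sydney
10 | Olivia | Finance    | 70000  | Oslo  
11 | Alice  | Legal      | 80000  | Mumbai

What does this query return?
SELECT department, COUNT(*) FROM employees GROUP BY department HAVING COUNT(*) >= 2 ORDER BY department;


Groups with count >= 2:
  Design: 4 -> PASS
  Legal: 3 -> PASS
  Finance: 1 -> filtered out
  HR: 1 -> filtered out
  Marketing: 1 -> filtered out
  Sales: 1 -> filtered out


2 groups:
Design, 4
Legal, 3


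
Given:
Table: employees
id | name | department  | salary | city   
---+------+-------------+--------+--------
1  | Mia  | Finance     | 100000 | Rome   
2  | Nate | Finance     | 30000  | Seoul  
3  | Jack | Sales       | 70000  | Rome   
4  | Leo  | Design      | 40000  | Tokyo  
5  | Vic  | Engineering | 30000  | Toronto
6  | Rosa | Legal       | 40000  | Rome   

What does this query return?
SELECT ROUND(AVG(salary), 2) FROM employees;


SUM(salary) = 310000
COUNT = 6
ROUND(AVG, 2) = ROUND(310000 / 6, 2) = 51666.67

51666.67


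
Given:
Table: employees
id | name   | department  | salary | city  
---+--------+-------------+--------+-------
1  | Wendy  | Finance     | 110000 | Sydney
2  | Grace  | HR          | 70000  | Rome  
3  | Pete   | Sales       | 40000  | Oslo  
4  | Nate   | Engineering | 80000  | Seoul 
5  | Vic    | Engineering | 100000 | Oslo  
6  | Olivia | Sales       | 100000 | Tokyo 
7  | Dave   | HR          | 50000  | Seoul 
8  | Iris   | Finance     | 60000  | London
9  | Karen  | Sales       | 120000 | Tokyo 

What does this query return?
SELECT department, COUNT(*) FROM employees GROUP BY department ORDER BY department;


Assigning each row to its department group:
  Wendy -> Finance
  Grace -> HR
  Pete -> Sales
  Nate -> Engineering
  Vic -> Engineering
  Olivia -> Sales
  Dave -> HR
  Iris -> Finance
  Karen -> Sales


4 groups:
Engineering, 2
Finance, 2
HR, 2
Sales, 3


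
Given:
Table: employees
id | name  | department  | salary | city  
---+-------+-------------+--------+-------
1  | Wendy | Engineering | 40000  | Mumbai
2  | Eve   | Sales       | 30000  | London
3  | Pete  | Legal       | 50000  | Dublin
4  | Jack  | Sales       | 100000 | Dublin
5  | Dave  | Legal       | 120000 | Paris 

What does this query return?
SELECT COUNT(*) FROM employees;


COUNT(*) counts all rows

5


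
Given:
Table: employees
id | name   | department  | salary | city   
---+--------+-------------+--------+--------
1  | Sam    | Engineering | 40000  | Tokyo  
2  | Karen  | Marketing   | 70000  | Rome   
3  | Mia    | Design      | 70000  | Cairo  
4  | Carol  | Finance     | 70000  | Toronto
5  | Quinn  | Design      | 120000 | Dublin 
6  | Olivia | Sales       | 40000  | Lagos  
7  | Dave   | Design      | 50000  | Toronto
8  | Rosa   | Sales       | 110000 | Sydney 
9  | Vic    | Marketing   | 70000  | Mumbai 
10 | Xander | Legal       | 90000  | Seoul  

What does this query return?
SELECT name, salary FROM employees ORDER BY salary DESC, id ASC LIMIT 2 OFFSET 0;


Sort by salary DESC (id ASC tiebreak), then skip 0 and take 2
Rows 1 through 2

2 rows:
Quinn, 120000
Rosa, 110000


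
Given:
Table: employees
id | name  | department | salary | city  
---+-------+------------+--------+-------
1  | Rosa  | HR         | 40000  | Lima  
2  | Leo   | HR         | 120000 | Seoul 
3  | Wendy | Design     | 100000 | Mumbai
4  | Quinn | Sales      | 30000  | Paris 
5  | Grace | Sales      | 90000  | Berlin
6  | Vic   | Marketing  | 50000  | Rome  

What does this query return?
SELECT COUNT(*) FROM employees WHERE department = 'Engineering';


Counting rows where department = 'Engineering'


0


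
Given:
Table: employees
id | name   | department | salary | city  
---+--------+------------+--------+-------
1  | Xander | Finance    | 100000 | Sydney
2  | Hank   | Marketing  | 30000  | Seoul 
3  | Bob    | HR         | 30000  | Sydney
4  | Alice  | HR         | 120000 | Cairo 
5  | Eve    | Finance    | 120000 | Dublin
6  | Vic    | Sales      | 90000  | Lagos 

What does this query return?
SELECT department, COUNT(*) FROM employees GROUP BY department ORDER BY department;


Assigning each row to its department group:
  Xander -> Finance
  Hank -> Marketing
  Bob -> HR
  Alice -> HR
  Eve -> Finance
  Vic -> Sales


4 groups:
Finance, 2
HR, 2
Marketing, 1
Sales, 1


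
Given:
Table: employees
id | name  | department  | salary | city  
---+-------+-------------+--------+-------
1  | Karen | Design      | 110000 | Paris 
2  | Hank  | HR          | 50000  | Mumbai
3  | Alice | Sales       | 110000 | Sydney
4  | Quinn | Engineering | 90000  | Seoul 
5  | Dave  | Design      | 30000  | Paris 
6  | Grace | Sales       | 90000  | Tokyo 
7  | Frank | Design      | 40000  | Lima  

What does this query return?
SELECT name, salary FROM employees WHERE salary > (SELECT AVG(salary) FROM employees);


Subquery: AVG(salary) = 74285.71
Filtering: salary > 74285.71
  Karen (110000) -> MATCH
  Alice (110000) -> MATCH
  Quinn (90000) -> MATCH
  Grace (90000) -> MATCH


4 rows:
Karen, 110000
Alice, 110000
Quinn, 90000
Grace, 90000


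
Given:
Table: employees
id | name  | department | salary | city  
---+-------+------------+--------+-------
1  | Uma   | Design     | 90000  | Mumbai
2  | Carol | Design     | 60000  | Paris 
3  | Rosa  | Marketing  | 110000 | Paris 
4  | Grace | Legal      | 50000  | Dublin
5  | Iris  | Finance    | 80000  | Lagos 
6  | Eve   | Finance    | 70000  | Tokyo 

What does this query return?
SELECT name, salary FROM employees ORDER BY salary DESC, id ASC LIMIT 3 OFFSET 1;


Sort by salary DESC (id ASC tiebreak), then skip 1 and take 3
Rows 2 through 4

3 rows:
Uma, 90000
Iris, 80000
Eve, 70000


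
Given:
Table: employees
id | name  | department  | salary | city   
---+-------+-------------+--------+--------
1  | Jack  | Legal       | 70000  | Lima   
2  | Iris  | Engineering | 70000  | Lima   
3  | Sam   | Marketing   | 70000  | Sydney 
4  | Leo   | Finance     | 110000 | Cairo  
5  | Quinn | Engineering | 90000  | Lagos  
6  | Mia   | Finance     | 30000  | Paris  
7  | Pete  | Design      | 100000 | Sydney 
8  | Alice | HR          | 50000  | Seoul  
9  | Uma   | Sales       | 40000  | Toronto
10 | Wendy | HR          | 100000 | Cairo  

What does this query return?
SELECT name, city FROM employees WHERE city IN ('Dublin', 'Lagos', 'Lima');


Filtering: city IN ('Dublin', 'Lagos', 'Lima')
Matching: 3 rows

3 rows:
Jack, Lima
Iris, Lima
Quinn, Lagos


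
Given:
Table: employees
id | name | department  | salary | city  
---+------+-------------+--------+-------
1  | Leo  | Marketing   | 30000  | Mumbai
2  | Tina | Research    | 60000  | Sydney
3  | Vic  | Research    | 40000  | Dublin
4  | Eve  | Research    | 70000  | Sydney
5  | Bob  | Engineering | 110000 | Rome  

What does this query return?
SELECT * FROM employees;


SELECT * returns all 5 rows with all columns

5 rows:
1, Leo, Marketing, 30000, Mumbai
2, Tina, Research, 60000, Sydney
3, Vic, Research, 40000, Dublin
4, Eve, Research, 70000, Sydney
5, Bob, Engineering, 110000, Rome


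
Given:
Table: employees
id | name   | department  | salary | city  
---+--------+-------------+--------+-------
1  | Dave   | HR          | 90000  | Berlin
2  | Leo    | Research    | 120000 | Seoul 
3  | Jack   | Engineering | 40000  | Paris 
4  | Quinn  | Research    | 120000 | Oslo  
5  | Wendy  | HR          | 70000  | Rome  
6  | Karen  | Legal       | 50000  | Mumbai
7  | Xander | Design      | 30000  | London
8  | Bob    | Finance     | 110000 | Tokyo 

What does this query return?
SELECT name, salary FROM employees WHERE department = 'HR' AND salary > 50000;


Filtering: department = 'HR' AND salary > 50000
Matching: 2 rows

2 rows:
Dave, 90000
Wendy, 70000


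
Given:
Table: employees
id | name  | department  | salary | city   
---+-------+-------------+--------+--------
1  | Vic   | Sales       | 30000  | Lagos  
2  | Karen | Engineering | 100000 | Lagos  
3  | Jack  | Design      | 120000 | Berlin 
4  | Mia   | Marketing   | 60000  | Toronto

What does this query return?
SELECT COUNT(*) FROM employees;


COUNT(*) counts all rows

4


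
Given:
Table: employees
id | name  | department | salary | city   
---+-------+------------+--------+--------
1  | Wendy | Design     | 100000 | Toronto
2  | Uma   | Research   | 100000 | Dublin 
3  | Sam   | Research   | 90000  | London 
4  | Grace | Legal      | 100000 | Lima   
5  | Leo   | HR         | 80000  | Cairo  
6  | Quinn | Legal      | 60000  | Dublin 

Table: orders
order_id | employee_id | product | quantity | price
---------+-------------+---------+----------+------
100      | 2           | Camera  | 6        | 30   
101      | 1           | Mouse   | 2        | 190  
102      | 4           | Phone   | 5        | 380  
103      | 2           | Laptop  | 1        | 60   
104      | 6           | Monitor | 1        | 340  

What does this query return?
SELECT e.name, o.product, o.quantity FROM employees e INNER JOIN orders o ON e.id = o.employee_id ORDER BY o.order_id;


Joining employees.id = orders.employee_id:
  employee Uma (id=2) -> order Camera
  employee Wendy (id=1) -> order Mouse
  employee Grace (id=4) -> order Phone
  employee Uma (id=2) -> order Laptop
  employee Quinn (id=6) -> order Monitor


5 rows:
Uma, Camera, 6
Wendy, Mouse, 2
Grace, Phone, 5
Uma, Laptop, 1
Quinn, Monitor, 1


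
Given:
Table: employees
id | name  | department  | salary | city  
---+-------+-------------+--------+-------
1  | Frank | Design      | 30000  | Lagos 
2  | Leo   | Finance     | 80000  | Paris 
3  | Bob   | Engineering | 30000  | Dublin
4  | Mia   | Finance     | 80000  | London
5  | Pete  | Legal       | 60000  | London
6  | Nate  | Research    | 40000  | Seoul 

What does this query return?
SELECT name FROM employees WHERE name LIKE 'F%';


LIKE 'F%' matches names starting with 'F'
Matching: 1

1 rows:
Frank


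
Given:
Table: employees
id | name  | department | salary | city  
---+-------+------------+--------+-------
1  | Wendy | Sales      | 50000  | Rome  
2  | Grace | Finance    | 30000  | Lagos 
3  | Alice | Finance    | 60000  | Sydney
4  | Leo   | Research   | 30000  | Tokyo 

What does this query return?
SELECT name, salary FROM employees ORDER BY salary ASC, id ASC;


Sorting by salary ASC, then id ASC for ties

4 rows:
Grace, 30000
Leo, 30000
Wendy, 50000
Alice, 60000


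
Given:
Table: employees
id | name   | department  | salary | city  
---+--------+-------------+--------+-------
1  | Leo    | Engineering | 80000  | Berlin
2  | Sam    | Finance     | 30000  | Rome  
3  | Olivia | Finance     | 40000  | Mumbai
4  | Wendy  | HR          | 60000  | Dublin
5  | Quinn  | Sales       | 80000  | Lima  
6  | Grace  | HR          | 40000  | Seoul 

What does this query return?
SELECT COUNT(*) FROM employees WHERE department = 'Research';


Counting rows where department = 'Research'


0


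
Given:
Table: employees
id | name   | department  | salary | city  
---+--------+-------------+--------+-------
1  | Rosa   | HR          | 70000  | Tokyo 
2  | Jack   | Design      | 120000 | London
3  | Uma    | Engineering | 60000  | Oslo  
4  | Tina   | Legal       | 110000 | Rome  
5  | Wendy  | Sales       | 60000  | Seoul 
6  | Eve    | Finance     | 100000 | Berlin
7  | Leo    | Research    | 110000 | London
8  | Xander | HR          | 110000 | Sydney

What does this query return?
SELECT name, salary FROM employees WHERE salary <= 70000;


Filtering: salary <= 70000
Matching: 3 rows

3 rows:
Rosa, 70000
Uma, 60000
Wendy, 60000


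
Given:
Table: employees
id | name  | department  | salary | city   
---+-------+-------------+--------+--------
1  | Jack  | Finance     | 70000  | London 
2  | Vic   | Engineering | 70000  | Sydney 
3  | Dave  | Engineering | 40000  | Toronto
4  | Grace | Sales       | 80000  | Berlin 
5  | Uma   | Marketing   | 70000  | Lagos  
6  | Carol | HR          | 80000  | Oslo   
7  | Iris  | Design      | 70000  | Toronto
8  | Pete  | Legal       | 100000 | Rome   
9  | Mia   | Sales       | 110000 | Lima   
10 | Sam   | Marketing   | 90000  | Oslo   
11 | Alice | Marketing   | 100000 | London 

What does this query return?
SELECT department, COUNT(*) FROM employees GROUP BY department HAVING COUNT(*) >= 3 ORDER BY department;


Groups with count >= 3:
  Marketing: 3 -> PASS
  Design: 1 -> filtered out
  Engineering: 2 -> filtered out
  Finance: 1 -> filtered out
  HR: 1 -> filtered out
  Legal: 1 -> filtered out
  Sales: 2 -> filtered out


1 groups:
Marketing, 3
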